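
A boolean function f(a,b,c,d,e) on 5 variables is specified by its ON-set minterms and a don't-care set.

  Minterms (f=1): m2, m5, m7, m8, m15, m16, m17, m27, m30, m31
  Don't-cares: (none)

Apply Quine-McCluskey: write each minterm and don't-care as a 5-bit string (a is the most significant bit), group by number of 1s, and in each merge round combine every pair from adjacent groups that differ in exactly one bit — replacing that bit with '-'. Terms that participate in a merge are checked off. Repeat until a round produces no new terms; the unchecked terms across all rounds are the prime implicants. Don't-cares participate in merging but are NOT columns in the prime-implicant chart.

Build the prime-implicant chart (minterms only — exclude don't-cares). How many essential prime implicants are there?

6

Round 0: 00010 00101✓ 00111✓ 01000 01111✓ 10000✓ 10001✓ 11011✓ 11110✓ 11111✓
Round 1: -1111 0-111 001-1 1000- 11-11 1111-
PIs = {-1111, 0-111, 00010, 001-1, 01000, 1000-, 11-11, 1111-}
Coverage chart:
  m2: 00010 ←essential
  m5: 001-1 ←essential
  m7: 0-111,001-1
  m8: 01000 ←essential
  m15: -1111,0-111
  m16: 1000- ←essential
  m17: 1000- ←essential
  m27: 11-11 ←essential
  m30: 1111- ←essential
  m31: -1111,11-11,1111-
Essential: 00010, 001-1, 01000, 1000-, 11-11, 1111-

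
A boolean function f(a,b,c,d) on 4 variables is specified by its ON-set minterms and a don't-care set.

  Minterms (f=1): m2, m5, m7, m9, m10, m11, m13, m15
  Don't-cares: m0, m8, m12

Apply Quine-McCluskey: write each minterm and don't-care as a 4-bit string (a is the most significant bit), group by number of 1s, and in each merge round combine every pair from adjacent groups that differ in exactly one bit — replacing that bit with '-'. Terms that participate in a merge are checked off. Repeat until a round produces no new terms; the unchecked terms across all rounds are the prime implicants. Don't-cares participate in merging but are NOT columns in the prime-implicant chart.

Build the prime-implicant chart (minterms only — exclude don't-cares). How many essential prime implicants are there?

2

Round 0: 0000✓ 0010✓ 0101✓ 0111✓ 1000✓ 1001✓ 1010✓ 1011✓ 1100✓ 1101✓ 1111✓
Round 1: -000✓ -010✓ -101✓ -111✓ 00-0✓ 01-1✓ 1-00✓ 1-01✓ 1-11✓ 10-0✓ 10-1✓ 100-✓ 101-✓ 11-1✓ 110-✓
Round 2: -0-0 -1-1 1--1 1-0- 10--
PIs = {-0-0, -1-1, 1--1, 1-0-, 10--}
Coverage chart:
  m2: -0-0 ←essential
  m5: -1-1 ←essential
  m7: -1-1 ←essential
  m9: 1--1,1-0-,10--
  m10: -0-0,10--
  m11: 1--1,10--
  m13: -1-1,1--1,1-0-
  m15: -1-1,1--1
Essential: -0-0, -1-1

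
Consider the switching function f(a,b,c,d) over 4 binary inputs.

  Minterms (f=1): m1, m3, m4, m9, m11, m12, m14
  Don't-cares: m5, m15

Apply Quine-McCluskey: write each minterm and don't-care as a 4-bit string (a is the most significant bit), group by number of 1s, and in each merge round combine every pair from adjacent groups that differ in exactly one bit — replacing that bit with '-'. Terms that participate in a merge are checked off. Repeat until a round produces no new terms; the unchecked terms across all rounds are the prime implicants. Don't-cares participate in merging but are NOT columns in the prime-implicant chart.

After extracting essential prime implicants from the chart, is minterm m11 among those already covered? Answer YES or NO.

size-2^0 implicants → 0001(✓)  0011(✓)  0100(✓)  0101(✓)  1001(✓)  1011(✓)  1100(✓)  1110(✓)  1111(✓)
size-2^1 implicants → -001(✓)  -011(✓)  -100  0-01  00-1(✓)  010-  1-11  10-1(✓)  11-0  111-
size-2^2 implicants → -0-1
Unchecked terms (primes): -0-1, -100, 0-01, 010-, 1-11, 11-0, 111-
Minterm coverage:
  m1 ⊆ -0-1,0-01
  m3 ⊆ -0-1 [E]
  m4 ⊆ -100,010-
  m9 ⊆ -0-1 [E]
  m11 ⊆ -0-1,1-11
  m12 ⊆ -100,11-0
  m14 ⊆ 11-0,111-
E = {-0-1}

YES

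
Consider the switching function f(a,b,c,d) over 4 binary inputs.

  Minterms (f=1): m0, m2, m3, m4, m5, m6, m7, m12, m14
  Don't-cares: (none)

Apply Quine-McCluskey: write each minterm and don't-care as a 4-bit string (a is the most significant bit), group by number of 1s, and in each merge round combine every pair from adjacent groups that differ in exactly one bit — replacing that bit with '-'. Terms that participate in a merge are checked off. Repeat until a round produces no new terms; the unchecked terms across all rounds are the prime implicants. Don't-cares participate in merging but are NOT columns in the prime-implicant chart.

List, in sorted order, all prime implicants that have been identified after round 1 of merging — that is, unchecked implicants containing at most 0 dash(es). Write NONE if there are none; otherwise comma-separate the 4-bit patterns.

NONE

size-2^0 implicants → 0000(✓)  0010(✓)  0011(✓)  0100(✓)  0101(✓)  0110(✓)  0111(✓)  1100(✓)  1110(✓)
size-2^1 implicants → -100(✓)  -110(✓)  0-00(✓)  0-10(✓)  0-11(✓)  00-0(✓)  001-(✓)  01-0(✓)  01-1(✓)  010-(✓)  011-(✓)  11-0(✓)
size-2^2 implicants → -1-0  0--0  0-1-  01--
Unchecked terms (primes): -1-0, 0--0, 0-1-, 01--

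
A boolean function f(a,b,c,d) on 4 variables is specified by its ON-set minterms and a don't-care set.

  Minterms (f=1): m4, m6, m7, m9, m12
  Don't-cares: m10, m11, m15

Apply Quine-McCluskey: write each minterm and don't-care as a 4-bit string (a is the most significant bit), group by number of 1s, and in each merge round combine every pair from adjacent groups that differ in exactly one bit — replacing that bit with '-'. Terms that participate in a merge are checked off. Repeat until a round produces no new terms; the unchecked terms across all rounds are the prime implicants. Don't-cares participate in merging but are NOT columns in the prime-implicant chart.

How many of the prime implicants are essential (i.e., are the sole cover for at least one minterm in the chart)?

Round 0: 0100✓ 0110✓ 0111✓ 1001✓ 1010✓ 1011✓ 1100✓ 1111✓
Round 1: -100 -111 01-0 011- 1-11 10-1 101-
PIs = {-100, -111, 01-0, 011-, 1-11, 10-1, 101-}
Coverage chart:
  m4: -100,01-0
  m6: 01-0,011-
  m7: -111,011-
  m9: 10-1 ←essential
  m12: -100 ←essential
Essential: -100, 10-1

2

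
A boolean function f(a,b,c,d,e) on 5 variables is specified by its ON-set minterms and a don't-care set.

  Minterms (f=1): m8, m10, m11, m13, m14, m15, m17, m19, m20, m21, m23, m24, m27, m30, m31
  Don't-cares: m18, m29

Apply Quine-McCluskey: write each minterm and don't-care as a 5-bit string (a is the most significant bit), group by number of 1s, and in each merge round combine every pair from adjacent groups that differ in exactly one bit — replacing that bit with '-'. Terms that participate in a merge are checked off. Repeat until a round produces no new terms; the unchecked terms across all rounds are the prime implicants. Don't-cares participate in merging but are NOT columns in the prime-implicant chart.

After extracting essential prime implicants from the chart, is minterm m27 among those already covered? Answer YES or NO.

NO

[col 0] 01000*, 01010*, 01011*, 01101*, 01110*, 01111*, 10001*, 10010*, 10011*, 10100*, 10101*, 10111*, 11000*, 11011*, 11101*, 11110*, 11111*
[col 1] -1000, -1011*, -1101*, -1110*, -1111*, 01-10*, 01-11*, 010-0, 0101-*, 011-1*, 0111-*, 1-011*, 1-101*, 1-111*, 10-01*, 10-11*, 100-1*, 1001-, 101-1*, 1010-, 11-11*, 111-1*, 1111-*
[col 2] -1-11, -11-1, -111-, 01-1-, 1--11, 1-1-1, 10--1
Prime implicants: -1-11, -1000, -11-1, -111-, 01-1-, 010-0, 1--11, 1-1-1, 10--1, 1001-, 1010-
PI chart (minterm → PIs covering it):
  8 | -1000,010-0
  10 | 01-1-,010-0
  11 | -1-11,01-1-
  13 | -11-1  (sole → essential)
  14 | -111-,01-1-
  15 | -1-11,-11-1,-111-,01-1-
  17 | 10--1  (sole → essential)
  19 | 1--11,10--1,1001-
  20 | 1010-  (sole → essential)
  21 | 1-1-1,10--1,1010-
  23 | 1--11,1-1-1,10--1
  24 | -1000  (sole → essential)
  27 | -1-11,1--11
  30 | -111-  (sole → essential)
  31 | -1-11,-11-1,-111-,1--11,1-1-1
Essential prime implicants: -1000, -11-1, -111-, 10--1, 1010-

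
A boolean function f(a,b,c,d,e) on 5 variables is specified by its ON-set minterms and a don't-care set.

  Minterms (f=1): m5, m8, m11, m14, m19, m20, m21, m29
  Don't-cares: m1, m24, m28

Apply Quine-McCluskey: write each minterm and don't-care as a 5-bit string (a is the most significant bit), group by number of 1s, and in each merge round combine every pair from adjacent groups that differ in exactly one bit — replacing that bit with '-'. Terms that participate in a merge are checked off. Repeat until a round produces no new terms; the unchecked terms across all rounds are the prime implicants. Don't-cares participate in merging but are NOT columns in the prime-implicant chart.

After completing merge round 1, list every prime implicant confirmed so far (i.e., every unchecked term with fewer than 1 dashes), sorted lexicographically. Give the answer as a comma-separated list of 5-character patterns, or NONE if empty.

[col 0] 00001*, 00101*, 01000*, 01011, 01110, 10011, 10100*, 10101*, 11000*, 11100*, 11101*
[col 1] -0101, -1000, 00-01, 1-100*, 1-101*, 1010-*, 11-00, 1110-*
[col 2] 1-10-
Prime implicants: -0101, -1000, 00-01, 01011, 01110, 1-10-, 10011, 11-00

01011, 01110, 10011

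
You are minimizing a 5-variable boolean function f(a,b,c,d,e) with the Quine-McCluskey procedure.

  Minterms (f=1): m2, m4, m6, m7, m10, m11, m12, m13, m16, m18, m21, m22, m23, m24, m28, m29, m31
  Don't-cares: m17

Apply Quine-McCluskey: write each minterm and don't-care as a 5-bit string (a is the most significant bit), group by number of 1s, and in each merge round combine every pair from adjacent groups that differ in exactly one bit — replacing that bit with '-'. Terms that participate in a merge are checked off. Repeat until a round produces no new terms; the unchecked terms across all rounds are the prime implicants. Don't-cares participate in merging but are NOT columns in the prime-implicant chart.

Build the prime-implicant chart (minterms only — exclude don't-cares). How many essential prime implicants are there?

size-2^0 implicants → 00010(✓)  00100(✓)  00110(✓)  00111(✓)  01010(✓)  01011(✓)  01100(✓)  01101(✓)  10000(✓)  10001(✓)  10010(✓)  10101(✓)  10110(✓)  10111(✓)  11000(✓)  11100(✓)  11101(✓)  11111(✓)
size-2^1 implicants → -0010(✓)  -0110(✓)  -0111(✓)  -1100(✓)  -1101(✓)  0-010  0-100  00-10(✓)  001-0  0011-(✓)  0101-  0110-(✓)  1-000  1-101(✓)  1-111(✓)  10-01  10-10(✓)  100-0  1000-  101-1(✓)  1011-(✓)  11-00  111-1(✓)  1110-(✓)
size-2^2 implicants → -0-10  -011-  -110-  1-1-1
Unchecked terms (primes): -0-10, -011-, -110-, 0-010, 0-100, 001-0, 0101-, 1-000, 1-1-1, 10-01, 100-0, 1000-, 11-00
Minterm coverage:
  m2 ⊆ -0-10,0-010
  m4 ⊆ 0-100,001-0
  m6 ⊆ -0-10,-011-,001-0
  m7 ⊆ -011- [E]
  m10 ⊆ 0-010,0101-
  m11 ⊆ 0101- [E]
  m12 ⊆ -110-,0-100
  m13 ⊆ -110- [E]
  m16 ⊆ 1-000,100-0,1000-
  m18 ⊆ -0-10,100-0
  m21 ⊆ 1-1-1,10-01
  m22 ⊆ -0-10,-011-
  m23 ⊆ -011-,1-1-1
  m24 ⊆ 1-000,11-00
  m28 ⊆ -110-,11-00
  m29 ⊆ -110-,1-1-1
  m31 ⊆ 1-1-1 [E]
E = {-011-, -110-, 0101-, 1-1-1}

4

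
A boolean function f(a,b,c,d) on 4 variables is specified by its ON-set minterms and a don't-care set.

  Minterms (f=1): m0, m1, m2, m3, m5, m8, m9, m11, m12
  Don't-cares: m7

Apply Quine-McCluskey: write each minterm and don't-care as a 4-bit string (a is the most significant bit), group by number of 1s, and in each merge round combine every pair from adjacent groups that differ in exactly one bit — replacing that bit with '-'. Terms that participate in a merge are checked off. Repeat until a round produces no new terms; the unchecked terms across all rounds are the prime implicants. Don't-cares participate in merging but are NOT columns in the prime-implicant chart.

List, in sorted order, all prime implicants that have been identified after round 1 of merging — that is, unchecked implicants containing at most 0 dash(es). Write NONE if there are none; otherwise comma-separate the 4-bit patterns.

NONE

[col 0] 0000*, 0001*, 0010*, 0011*, 0101*, 0111*, 1000*, 1001*, 1011*, 1100*
[col 1] -000*, -001*, -011*, 0-01*, 0-11*, 00-0*, 00-1*, 000-*, 001-*, 01-1*, 1-00, 10-1*, 100-*
[col 2] -0-1, -00-, 0--1, 00--
Prime implicants: -0-1, -00-, 0--1, 00--, 1-00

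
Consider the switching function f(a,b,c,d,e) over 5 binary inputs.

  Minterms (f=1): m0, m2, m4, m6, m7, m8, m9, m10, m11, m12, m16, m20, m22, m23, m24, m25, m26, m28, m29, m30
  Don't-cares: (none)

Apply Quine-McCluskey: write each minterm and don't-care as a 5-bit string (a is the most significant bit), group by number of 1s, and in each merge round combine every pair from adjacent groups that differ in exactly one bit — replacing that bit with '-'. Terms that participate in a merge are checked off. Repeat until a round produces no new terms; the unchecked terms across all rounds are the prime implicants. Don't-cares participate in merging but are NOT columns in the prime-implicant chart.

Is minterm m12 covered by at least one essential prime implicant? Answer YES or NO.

[col 0] 00000*, 00010*, 00100*, 00110*, 00111*, 01000*, 01001*, 01010*, 01011*, 01100*, 10000*, 10100*, 10110*, 10111*, 11000*, 11001*, 11010*, 11100*, 11101*, 11110*
[col 1] -0000*, -0100*, -0110*, -0111*, -1000*, -1001*, -1010*, -1100*, 0-000*, 0-010*, 0-100*, 00-00*, 00-10*, 000-0*, 001-0*, 0011-*, 01-00*, 010-0*, 010-1*, 0100-*, 0101-*, 1-000*, 1-100*, 1-110*, 10-00*, 101-0*, 1011-*, 11-00*, 11-01*, 11-10*, 110-0*, 1100-*, 111-0*, 1110-*
[col 2] --000*, --100*, -0-00*, -01-0, -011-, -1-00*, -10-0, -100-, 0--00*, 0-0-0, 00--0, 010--, 1--00*, 1-1-0, 11--0, 11-0-
[col 3] ---00
Prime implicants: ---00, -01-0, -011-, -10-0, -100-, 0-0-0, 00--0, 010--, 1-1-0, 11--0, 11-0-
PI chart (minterm → PIs covering it):
  0 | ---00,0-0-0,00--0
  2 | 0-0-0,00--0
  4 | ---00,-01-0,00--0
  6 | -01-0,-011-,00--0
  7 | -011-  (sole → essential)
  8 | ---00,-10-0,-100-,0-0-0,010--
  9 | -100-,010--
  10 | -10-0,0-0-0,010--
  11 | 010--  (sole → essential)
  12 | ---00  (sole → essential)
  16 | ---00  (sole → essential)
  20 | ---00,-01-0,1-1-0
  22 | -01-0,-011-,1-1-0
  23 | -011-  (sole → essential)
  24 | ---00,-10-0,-100-,11--0,11-0-
  25 | -100-,11-0-
  26 | -10-0,11--0
  28 | ---00,1-1-0,11--0,11-0-
  29 | 11-0-  (sole → essential)
  30 | 1-1-0,11--0
Essential prime implicants: ---00, -011-, 010--, 11-0-

YES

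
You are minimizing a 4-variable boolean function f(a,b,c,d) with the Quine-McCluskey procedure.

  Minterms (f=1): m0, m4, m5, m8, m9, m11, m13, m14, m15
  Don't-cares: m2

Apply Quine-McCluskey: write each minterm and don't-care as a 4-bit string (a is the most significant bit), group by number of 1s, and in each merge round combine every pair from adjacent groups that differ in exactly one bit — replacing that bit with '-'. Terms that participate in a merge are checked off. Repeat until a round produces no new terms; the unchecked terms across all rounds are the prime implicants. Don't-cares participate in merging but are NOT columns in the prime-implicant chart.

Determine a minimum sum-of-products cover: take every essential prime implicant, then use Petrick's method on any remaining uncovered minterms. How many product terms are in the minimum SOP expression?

size-2^0 implicants → 0000(✓)  0010(✓)  0100(✓)  0101(✓)  1000(✓)  1001(✓)  1011(✓)  1101(✓)  1110(✓)  1111(✓)
size-2^1 implicants → -000  -101  0-00  00-0  010-  1-01(✓)  1-11(✓)  10-1(✓)  100-  11-1(✓)  111-
size-2^2 implicants → 1--1
Unchecked terms (primes): -000, -101, 0-00, 00-0, 010-, 1--1, 100-, 111-
Minterm coverage:
  m0 ⊆ -000,0-00,00-0
  m4 ⊆ 0-00,010-
  m5 ⊆ -101,010-
  m8 ⊆ -000,100-
  m9 ⊆ 1--1,100-
  m11 ⊆ 1--1 [E]
  m13 ⊆ -101,1--1
  m14 ⊆ 111- [E]
  m15 ⊆ 1--1,111-
E = {1--1, 111-}
Petrick residual → -000, 010-
Cover = b'c'd' + a'bc' + ad + abc  |cover|=4

4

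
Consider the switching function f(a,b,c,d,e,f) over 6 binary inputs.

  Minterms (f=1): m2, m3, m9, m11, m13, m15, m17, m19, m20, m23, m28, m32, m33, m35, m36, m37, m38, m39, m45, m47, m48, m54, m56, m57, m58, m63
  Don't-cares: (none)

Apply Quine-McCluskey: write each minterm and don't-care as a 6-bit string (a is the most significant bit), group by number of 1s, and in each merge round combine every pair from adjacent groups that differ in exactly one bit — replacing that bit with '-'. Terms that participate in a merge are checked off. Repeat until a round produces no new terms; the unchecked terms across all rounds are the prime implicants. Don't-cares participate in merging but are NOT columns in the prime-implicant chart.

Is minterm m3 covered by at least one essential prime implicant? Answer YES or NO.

size-2^0 implicants → 000010(✓)  000011(✓)  001001(✓)  001011(✓)  001101(✓)  001111(✓)  010001(✓)  010011(✓)  010100(✓)  010111(✓)  011100(✓)  100000(✓)  100001(✓)  100011(✓)  100100(✓)  100101(✓)  100110(✓)  100111(✓)  101101(✓)  101111(✓)  110000(✓)  110110(✓)  111000(✓)  111001(✓)  111010(✓)  111111(✓)
size-2^1 implicants → -00011  -01101(✓)  -01111(✓)  0-0011  00-011  00001-  001-01(✓)  001-11(✓)  0010-1(✓)  0011-1(✓)  01-100  010-11  0100-1  1-0000  1-0110  1-1111  10-101(✓)  10-111(✓)  100-00(✓)  100-01(✓)  100-11(✓)  1000-1(✓)  10000-(✓)  1001-0(✓)  1001-1(✓)  10010-(✓)  10011-(✓)  1011-1(✓)  11-000  1110-0  11100-
size-2^2 implicants → -011-1  001--1  10-1-1  100--1  100-0-  1001--
Unchecked terms (primes): -00011, -011-1, 0-0011, 00-011, 00001-, 001--1, 01-100, 010-11, 0100-1, 1-0000, 1-0110, 1-1111, 10-1-1, 100--1, 100-0-, 1001--, 11-000, 1110-0, 11100-
Minterm coverage:
  m2 ⊆ 00001- [E]
  m3 ⊆ -00011,0-0011,00-011,00001-
  m9 ⊆ 001--1 [E]
  m11 ⊆ 00-011,001--1
  m13 ⊆ -011-1,001--1
  m15 ⊆ -011-1,001--1
  m17 ⊆ 0100-1 [E]
  m19 ⊆ 0-0011,010-11,0100-1
  m20 ⊆ 01-100 [E]
  m23 ⊆ 010-11 [E]
  m28 ⊆ 01-100 [E]
  m32 ⊆ 1-0000,100-0-
  m33 ⊆ 100--1,100-0-
  m35 ⊆ -00011,100--1
  m36 ⊆ 100-0-,1001--
  m37 ⊆ 10-1-1,100--1,100-0-,1001--
  m38 ⊆ 1-0110,1001--
  m39 ⊆ 10-1-1,100--1,1001--
  m45 ⊆ -011-1,10-1-1
  m47 ⊆ -011-1,1-1111,10-1-1
  m48 ⊆ 1-0000,11-000
  m54 ⊆ 1-0110 [E]
  m56 ⊆ 11-000,1110-0,11100-
  m57 ⊆ 11100- [E]
  m58 ⊆ 1110-0 [E]
  m63 ⊆ 1-1111 [E]
E = {00001-, 001--1, 01-100, 010-11, 0100-1, 1-0110, 1-1111, 1110-0, 11100-}

YES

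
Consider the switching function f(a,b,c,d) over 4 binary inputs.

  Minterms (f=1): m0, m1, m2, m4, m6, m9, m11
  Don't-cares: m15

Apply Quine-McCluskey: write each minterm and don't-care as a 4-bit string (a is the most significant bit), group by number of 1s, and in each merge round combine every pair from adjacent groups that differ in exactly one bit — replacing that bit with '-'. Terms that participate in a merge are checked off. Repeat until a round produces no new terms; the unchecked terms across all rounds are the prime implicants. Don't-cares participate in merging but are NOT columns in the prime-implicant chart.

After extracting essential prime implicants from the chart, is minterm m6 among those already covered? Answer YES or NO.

YES

size-2^0 implicants → 0000(✓)  0001(✓)  0010(✓)  0100(✓)  0110(✓)  1001(✓)  1011(✓)  1111(✓)
size-2^1 implicants → -001  0-00(✓)  0-10(✓)  00-0(✓)  000-  01-0(✓)  1-11  10-1
size-2^2 implicants → 0--0
Unchecked terms (primes): -001, 0--0, 000-, 1-11, 10-1
Minterm coverage:
  m0 ⊆ 0--0,000-
  m1 ⊆ -001,000-
  m2 ⊆ 0--0 [E]
  m4 ⊆ 0--0 [E]
  m6 ⊆ 0--0 [E]
  m9 ⊆ -001,10-1
  m11 ⊆ 1-11,10-1
E = {0--0}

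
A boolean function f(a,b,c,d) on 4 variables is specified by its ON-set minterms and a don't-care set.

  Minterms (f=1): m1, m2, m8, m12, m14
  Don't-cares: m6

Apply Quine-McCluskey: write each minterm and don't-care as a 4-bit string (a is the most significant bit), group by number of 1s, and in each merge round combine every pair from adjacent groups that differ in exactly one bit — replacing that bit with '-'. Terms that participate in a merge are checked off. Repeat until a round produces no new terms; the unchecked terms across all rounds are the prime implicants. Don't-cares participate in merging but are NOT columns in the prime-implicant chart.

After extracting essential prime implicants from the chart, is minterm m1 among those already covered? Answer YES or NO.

size-2^0 implicants → 0001  0010(✓)  0110(✓)  1000(✓)  1100(✓)  1110(✓)
size-2^1 implicants → -110  0-10  1-00  11-0
Unchecked terms (primes): -110, 0-10, 0001, 1-00, 11-0
Minterm coverage:
  m1 ⊆ 0001 [E]
  m2 ⊆ 0-10 [E]
  m8 ⊆ 1-00 [E]
  m12 ⊆ 1-00,11-0
  m14 ⊆ -110,11-0
E = {0-10, 0001, 1-00}

YES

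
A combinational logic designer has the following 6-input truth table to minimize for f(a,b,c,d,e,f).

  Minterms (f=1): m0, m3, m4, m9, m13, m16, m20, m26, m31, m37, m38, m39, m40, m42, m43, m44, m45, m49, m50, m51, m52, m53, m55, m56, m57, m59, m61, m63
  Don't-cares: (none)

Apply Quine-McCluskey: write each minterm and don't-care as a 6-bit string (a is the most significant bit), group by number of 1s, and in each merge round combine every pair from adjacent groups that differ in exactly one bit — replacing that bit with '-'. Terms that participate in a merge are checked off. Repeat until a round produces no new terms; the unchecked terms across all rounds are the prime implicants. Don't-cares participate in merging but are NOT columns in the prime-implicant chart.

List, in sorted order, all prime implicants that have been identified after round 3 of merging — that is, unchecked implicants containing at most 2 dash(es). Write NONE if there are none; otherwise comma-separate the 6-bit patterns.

-01101, -10100, -11111, 0-0-00, 000011, 001-01, 011010, 1--101, 1-01-1, 1-1000, 1-1011, 10011-, 101-00, 1010-0, 10101-, 10110-, 11001-, 11010-, 11100-

[col 0] 000000*, 000011, 000100*, 001001*, 001101*, 010000*, 010100*, 011010, 011111*, 100101*, 100110*, 100111*, 101000*, 101010*, 101011*, 101100*, 101101*, 110001*, 110010*, 110011*, 110100*, 110101*, 110111*, 111000*, 111001*, 111011*, 111101*, 111111*
[col 1] -01101, -10100, -11111, 0-0000*, 0-0100*, 000-00*, 001-01, 010-00*, 1-0101*, 1-0111*, 1-1000, 1-1011, 1-1101*, 10-101*, 1001-1*, 10011-, 101-00, 1010-0, 10101-, 10110-, 11-001*, 11-011*, 11-101*, 11-111*, 110-01*, 110-11*, 1100-1*, 11001-, 1101-1*, 11010-, 111-01*, 111-11*, 1110-1*, 11100-, 1111-1*
[col 2] 0-0-00, 1--101, 1-01-1, 11--01*, 11--11*, 11-0-1*, 11-1-1*, 110--1*, 111--1*
[col 3] 11---1
Prime implicants: -01101, -10100, -11111, 0-0-00, 000011, 001-01, 011010, 1--101, 1-01-1, 1-1000, 1-1011, 10011-, 101-00, 1010-0, 10101-, 10110-, 11---1, 11001-, 11010-, 11100-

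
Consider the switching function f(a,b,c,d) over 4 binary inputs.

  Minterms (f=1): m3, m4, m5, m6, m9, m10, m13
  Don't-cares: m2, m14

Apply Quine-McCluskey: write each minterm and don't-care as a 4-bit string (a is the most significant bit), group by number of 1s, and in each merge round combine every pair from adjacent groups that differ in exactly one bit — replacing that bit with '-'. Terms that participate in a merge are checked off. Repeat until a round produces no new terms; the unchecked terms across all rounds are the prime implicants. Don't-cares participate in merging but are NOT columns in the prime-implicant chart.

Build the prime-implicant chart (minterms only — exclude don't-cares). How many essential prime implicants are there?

3

[col 0] 0010*, 0011*, 0100*, 0101*, 0110*, 1001*, 1010*, 1101*, 1110*
[col 1] -010*, -101, -110*, 0-10*, 001-, 01-0, 010-, 1-01, 1-10*
[col 2] --10
Prime implicants: --10, -101, 001-, 01-0, 010-, 1-01
PI chart (minterm → PIs covering it):
  3 | 001-  (sole → essential)
  4 | 01-0,010-
  5 | -101,010-
  6 | --10,01-0
  9 | 1-01  (sole → essential)
  10 | --10  (sole → essential)
  13 | -101,1-01
Essential prime implicants: --10, 001-, 1-01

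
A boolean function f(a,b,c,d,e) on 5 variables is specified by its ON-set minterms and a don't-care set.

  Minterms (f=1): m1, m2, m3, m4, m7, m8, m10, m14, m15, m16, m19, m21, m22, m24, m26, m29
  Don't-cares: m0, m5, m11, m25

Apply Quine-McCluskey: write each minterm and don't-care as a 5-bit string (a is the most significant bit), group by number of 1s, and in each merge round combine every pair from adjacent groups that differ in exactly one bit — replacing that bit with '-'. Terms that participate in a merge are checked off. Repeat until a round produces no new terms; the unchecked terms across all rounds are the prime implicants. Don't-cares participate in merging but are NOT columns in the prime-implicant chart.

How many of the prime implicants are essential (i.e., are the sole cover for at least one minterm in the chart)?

size-2^0 implicants → 00000(✓)  00001(✓)  00010(✓)  00011(✓)  00100(✓)  00101(✓)  00111(✓)  01000(✓)  01010(✓)  01011(✓)  01110(✓)  01111(✓)  10000(✓)  10011(✓)  10101(✓)  10110  11000(✓)  11001(✓)  11010(✓)  11101(✓)
size-2^1 implicants → -0000(✓)  -0011  -0101  -1000(✓)  -1010(✓)  0-000(✓)  0-010(✓)  0-011(✓)  0-111(✓)  00-00(✓)  00-01(✓)  00-11(✓)  000-0(✓)  000-1(✓)  0000-(✓)  0001-(✓)  001-1(✓)  0010-(✓)  01-10(✓)  01-11(✓)  010-0(✓)  0101-(✓)  0111-(✓)  1-000(✓)  1-101  11-01  110-0(✓)  1100-
size-2^2 implicants → --000  -10-0  0--11  0-0-0  0-01-  00--1  00-0-  000--  01-1-
Unchecked terms (primes): --000, -0011, -0101, -10-0, 0--11, 0-0-0, 0-01-, 00--1, 00-0-, 000--, 01-1-, 1-101, 10110, 11-01, 1100-
Minterm coverage:
  m1 ⊆ 00--1,00-0-,000--
  m2 ⊆ 0-0-0,0-01-,000--
  m3 ⊆ -0011,0--11,0-01-,00--1,000--
  m4 ⊆ 00-0- [E]
  m7 ⊆ 0--11,00--1
  m8 ⊆ --000,-10-0,0-0-0
  m10 ⊆ -10-0,0-0-0,0-01-,01-1-
  m14 ⊆ 01-1- [E]
  m15 ⊆ 0--11,01-1-
  m16 ⊆ --000 [E]
  m19 ⊆ -0011 [E]
  m21 ⊆ -0101,1-101
  m22 ⊆ 10110 [E]
  m24 ⊆ --000,-10-0,1100-
  m26 ⊆ -10-0 [E]
  m29 ⊆ 1-101,11-01
E = {--000, -0011, -10-0, 00-0-, 01-1-, 10110}

6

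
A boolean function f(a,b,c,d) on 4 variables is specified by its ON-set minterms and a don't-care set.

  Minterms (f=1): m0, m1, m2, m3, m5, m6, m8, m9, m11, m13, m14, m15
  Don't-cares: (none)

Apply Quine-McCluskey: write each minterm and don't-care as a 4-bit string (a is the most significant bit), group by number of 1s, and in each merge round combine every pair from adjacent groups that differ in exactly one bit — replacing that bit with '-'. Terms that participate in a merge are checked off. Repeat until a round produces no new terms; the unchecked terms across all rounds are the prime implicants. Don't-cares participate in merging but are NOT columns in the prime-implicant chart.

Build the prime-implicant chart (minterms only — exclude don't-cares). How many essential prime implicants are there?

2

[col 0] 0000*, 0001*, 0010*, 0011*, 0101*, 0110*, 1000*, 1001*, 1011*, 1101*, 1110*, 1111*
[col 1] -000*, -001*, -011*, -101*, -110, 0-01*, 0-10, 00-0*, 00-1*, 000-*, 001-*, 1-01*, 1-11*, 10-1*, 100-*, 11-1*, 111-
[col 2] --01, -0-1, -00-, 00--, 1--1
Prime implicants: --01, -0-1, -00-, -110, 0-10, 00--, 1--1, 111-
PI chart (minterm → PIs covering it):
  0 | -00-,00--
  1 | --01,-0-1,-00-,00--
  2 | 0-10,00--
  3 | -0-1,00--
  5 | --01  (sole → essential)
  6 | -110,0-10
  8 | -00-  (sole → essential)
  9 | --01,-0-1,-00-,1--1
  11 | -0-1,1--1
  13 | --01,1--1
  14 | -110,111-
  15 | 1--1,111-
Essential prime implicants: --01, -00-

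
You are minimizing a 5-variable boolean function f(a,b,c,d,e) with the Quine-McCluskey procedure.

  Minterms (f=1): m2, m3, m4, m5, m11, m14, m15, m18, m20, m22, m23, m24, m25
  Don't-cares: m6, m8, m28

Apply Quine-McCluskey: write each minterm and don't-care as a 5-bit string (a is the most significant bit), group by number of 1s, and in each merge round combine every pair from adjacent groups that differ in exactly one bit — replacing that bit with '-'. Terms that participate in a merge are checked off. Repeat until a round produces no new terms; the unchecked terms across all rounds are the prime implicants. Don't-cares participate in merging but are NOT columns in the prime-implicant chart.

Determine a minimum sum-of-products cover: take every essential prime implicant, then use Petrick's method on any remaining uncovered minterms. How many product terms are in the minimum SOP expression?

[col 0] 00010*, 00011*, 00100*, 00101*, 00110*, 01000*, 01011*, 01110*, 01111*, 10010*, 10100*, 10110*, 10111*, 11000*, 11001*, 11100*
[col 1] -0010*, -0100*, -0110*, -1000, 0-011, 0-110, 00-10*, 0001-, 001-0*, 0010-, 01-11, 0111-, 1-100, 10-10*, 101-0*, 1011-, 11-00, 1100-
[col 2] -0-10, -01-0
Prime implicants: -0-10, -01-0, -1000, 0-011, 0-110, 0001-, 0010-, 01-11, 0111-, 1-100, 1011-, 11-00, 1100-
PI chart (minterm → PIs covering it):
  2 | -0-10,0001-
  3 | 0-011,0001-
  4 | -01-0,0010-
  5 | 0010-  (sole → essential)
  11 | 0-011,01-11
  14 | 0-110,0111-
  15 | 01-11,0111-
  18 | -0-10  (sole → essential)
  20 | -01-0,1-100
  22 | -0-10,-01-0,1011-
  23 | 1011-  (sole → essential)
  24 | -1000,11-00,1100-
  25 | 1100-  (sole → essential)
Essential prime implicants: -0-10, 0010-, 1011-, 1100-
Petrick residual → -01-0, 0-011, 0111-
Minimum SOP uses 7 PIs: b'de' + b'ce' + a'c'de + a'b'cd' + a'bcd + ab'cd + abc'd'

7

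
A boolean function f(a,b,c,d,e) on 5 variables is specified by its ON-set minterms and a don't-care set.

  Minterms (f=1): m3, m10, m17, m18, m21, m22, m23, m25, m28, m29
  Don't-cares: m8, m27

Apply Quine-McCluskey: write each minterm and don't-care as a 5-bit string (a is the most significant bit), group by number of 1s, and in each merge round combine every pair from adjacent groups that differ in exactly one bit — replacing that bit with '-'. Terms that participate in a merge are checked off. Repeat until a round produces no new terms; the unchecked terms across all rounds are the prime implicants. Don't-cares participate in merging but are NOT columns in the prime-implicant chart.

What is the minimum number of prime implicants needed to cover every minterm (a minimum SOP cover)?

6

Round 0: 00011 01000✓ 01010✓ 10001✓ 10010✓ 10101✓ 10110✓ 10111✓ 11001✓ 11011✓ 11100✓ 11101✓
Round 1: 010-0 1-001✓ 1-101✓ 10-01✓ 10-10 101-1 1011- 11-01✓ 110-1 1110-
Round 2: 1--01
PIs = {00011, 010-0, 1--01, 10-10, 101-1, 1011-, 110-1, 1110-}
Coverage chart:
  m3: 00011 ←essential
  m10: 010-0 ←essential
  m17: 1--01 ←essential
  m18: 10-10 ←essential
  m21: 1--01,101-1
  m22: 10-10,1011-
  m23: 101-1,1011-
  m25: 1--01,110-1
  m28: 1110- ←essential
  m29: 1--01,1110-
Essential: 00011, 010-0, 1--01, 10-10, 1110-
Petrick residual → 101-1
Min cover (6 terms): a'b'c'de + a'bc'e' + ad'e + ab'de' + ab'ce + abcd'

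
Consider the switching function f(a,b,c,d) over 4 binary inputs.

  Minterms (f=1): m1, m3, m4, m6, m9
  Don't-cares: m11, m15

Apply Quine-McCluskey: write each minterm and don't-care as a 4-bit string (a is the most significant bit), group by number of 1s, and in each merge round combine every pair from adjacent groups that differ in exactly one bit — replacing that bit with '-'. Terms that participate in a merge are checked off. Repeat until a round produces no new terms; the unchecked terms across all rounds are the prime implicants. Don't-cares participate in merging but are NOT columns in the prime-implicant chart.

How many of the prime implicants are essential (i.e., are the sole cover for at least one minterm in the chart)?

2

[col 0] 0001*, 0011*, 0100*, 0110*, 1001*, 1011*, 1111*
[col 1] -001*, -011*, 00-1*, 01-0, 1-11, 10-1*
[col 2] -0-1
Prime implicants: -0-1, 01-0, 1-11
PI chart (minterm → PIs covering it):
  1 | -0-1  (sole → essential)
  3 | -0-1  (sole → essential)
  4 | 01-0  (sole → essential)
  6 | 01-0  (sole → essential)
  9 | -0-1  (sole → essential)
Essential prime implicants: -0-1, 01-0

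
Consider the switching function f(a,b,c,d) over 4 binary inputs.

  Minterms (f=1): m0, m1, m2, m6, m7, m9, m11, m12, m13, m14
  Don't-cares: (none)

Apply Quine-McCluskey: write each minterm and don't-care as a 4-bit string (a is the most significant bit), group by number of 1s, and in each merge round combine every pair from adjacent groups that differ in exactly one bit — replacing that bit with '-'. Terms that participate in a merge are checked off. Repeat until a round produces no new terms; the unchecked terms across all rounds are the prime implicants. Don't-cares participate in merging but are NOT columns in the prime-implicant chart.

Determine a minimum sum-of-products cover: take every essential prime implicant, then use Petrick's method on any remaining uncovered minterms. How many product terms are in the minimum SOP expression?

6

[col 0] 0000*, 0001*, 0010*, 0110*, 0111*, 1001*, 1011*, 1100*, 1101*, 1110*
[col 1] -001, -110, 0-10, 00-0, 000-, 011-, 1-01, 10-1, 11-0, 110-
Prime implicants: -001, -110, 0-10, 00-0, 000-, 011-, 1-01, 10-1, 11-0, 110-
PI chart (minterm → PIs covering it):
  0 | 00-0,000-
  1 | -001,000-
  2 | 0-10,00-0
  6 | -110,0-10,011-
  7 | 011-  (sole → essential)
  9 | -001,1-01,10-1
  11 | 10-1  (sole → essential)
  12 | 11-0,110-
  13 | 1-01,110-
  14 | -110,11-0
Essential prime implicants: 011-, 10-1
Petrick residual → -001, -110, 00-0, 110-
Minimum SOP uses 6 PIs: b'c'd + bcd' + a'b'd' + a'bc + ab'd + abc'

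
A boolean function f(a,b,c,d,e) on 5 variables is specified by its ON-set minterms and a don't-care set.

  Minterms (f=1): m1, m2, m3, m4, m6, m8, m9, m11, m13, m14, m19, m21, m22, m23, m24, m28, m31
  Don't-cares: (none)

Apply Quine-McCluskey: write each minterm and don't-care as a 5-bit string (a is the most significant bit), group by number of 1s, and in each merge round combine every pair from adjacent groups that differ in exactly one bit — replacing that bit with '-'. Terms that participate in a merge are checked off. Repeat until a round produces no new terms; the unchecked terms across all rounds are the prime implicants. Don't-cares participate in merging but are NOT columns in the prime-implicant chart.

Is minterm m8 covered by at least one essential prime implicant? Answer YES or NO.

NO

size-2^0 implicants → 00001(✓)  00010(✓)  00011(✓)  00100(✓)  00110(✓)  01000(✓)  01001(✓)  01011(✓)  01101(✓)  01110(✓)  10011(✓)  10101(✓)  10110(✓)  10111(✓)  11000(✓)  11100(✓)  11111(✓)
size-2^1 implicants → -0011  -0110  -1000  0-001(✓)  0-011(✓)  0-110  00-10  000-1(✓)  0001-  001-0  01-01  010-1(✓)  0100-  1-111  10-11  101-1  1011-  11-00
size-2^2 implicants → 0-0-1
Unchecked terms (primes): -0011, -0110, -1000, 0-0-1, 0-110, 00-10, 0001-, 001-0, 01-01, 0100-, 1-111, 10-11, 101-1, 1011-, 11-00
Minterm coverage:
  m1 ⊆ 0-0-1 [E]
  m2 ⊆ 00-10,0001-
  m3 ⊆ -0011,0-0-1,0001-
  m4 ⊆ 001-0 [E]
  m6 ⊆ -0110,0-110,00-10,001-0
  m8 ⊆ -1000,0100-
  m9 ⊆ 0-0-1,01-01,0100-
  m11 ⊆ 0-0-1 [E]
  m13 ⊆ 01-01 [E]
  m14 ⊆ 0-110 [E]
  m19 ⊆ -0011,10-11
  m21 ⊆ 101-1 [E]
  m22 ⊆ -0110,1011-
  m23 ⊆ 1-111,10-11,101-1,1011-
  m24 ⊆ -1000,11-00
  m28 ⊆ 11-00 [E]
  m31 ⊆ 1-111 [E]
E = {0-0-1, 0-110, 001-0, 01-01, 1-111, 101-1, 11-00}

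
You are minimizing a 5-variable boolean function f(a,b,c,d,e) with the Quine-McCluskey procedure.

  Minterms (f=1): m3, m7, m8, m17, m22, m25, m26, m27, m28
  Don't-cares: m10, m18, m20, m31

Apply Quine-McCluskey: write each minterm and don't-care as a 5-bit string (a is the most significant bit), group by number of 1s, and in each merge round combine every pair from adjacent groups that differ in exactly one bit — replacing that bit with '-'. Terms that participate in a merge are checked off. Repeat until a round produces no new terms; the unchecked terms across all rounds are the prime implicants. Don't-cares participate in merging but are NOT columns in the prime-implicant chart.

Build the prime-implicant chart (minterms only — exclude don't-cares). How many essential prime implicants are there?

4

Round 0: 00011✓ 00111✓ 01000✓ 01010✓ 10001✓ 10010✓ 10100✓ 10110✓ 11001✓ 11010✓ 11011✓ 11100✓ 11111✓
Round 1: -1010 00-11 010-0 1-001 1-010 1-100 10-10 101-0 11-11 110-1 1101-
PIs = {-1010, 00-11, 010-0, 1-001, 1-010, 1-100, 10-10, 101-0, 11-11, 110-1, 1101-}
Coverage chart:
  m3: 00-11 ←essential
  m7: 00-11 ←essential
  m8: 010-0 ←essential
  m17: 1-001 ←essential
  m22: 10-10,101-0
  m25: 1-001,110-1
  m26: -1010,1-010,1101-
  m27: 11-11,110-1,1101-
  m28: 1-100 ←essential
Essential: 00-11, 010-0, 1-001, 1-100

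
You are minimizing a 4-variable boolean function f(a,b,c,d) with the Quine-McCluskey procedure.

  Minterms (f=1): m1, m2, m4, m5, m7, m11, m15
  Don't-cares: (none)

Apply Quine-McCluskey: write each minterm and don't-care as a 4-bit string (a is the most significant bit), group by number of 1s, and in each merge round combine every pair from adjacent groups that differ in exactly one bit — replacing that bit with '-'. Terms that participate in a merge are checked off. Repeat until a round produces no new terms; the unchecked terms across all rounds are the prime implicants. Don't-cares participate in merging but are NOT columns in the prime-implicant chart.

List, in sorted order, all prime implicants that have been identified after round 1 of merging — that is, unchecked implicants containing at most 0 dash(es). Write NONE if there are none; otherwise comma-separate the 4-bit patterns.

[col 0] 0001*, 0010, 0100*, 0101*, 0111*, 1011*, 1111*
[col 1] -111, 0-01, 01-1, 010-, 1-11
Prime implicants: -111, 0-01, 0010, 01-1, 010-, 1-11

0010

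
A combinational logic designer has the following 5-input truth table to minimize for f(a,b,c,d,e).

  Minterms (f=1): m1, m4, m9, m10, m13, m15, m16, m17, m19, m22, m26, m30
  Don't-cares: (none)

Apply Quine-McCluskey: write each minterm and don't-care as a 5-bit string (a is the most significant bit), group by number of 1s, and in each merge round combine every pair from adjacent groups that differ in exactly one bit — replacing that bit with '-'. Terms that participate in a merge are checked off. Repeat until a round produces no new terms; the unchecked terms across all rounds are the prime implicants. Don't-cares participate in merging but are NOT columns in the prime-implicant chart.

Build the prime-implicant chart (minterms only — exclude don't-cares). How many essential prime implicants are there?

size-2^0 implicants → 00001(✓)  00100  01001(✓)  01010(✓)  01101(✓)  01111(✓)  10000(✓)  10001(✓)  10011(✓)  10110(✓)  11010(✓)  11110(✓)
size-2^1 implicants → -0001  -1010  0-001  01-01  011-1  1-110  100-1  1000-  11-10
Unchecked terms (primes): -0001, -1010, 0-001, 00100, 01-01, 011-1, 1-110, 100-1, 1000-, 11-10
Minterm coverage:
  m1 ⊆ -0001,0-001
  m4 ⊆ 00100 [E]
  m9 ⊆ 0-001,01-01
  m10 ⊆ -1010 [E]
  m13 ⊆ 01-01,011-1
  m15 ⊆ 011-1 [E]
  m16 ⊆ 1000- [E]
  m17 ⊆ -0001,100-1,1000-
  m19 ⊆ 100-1 [E]
  m22 ⊆ 1-110 [E]
  m26 ⊆ -1010,11-10
  m30 ⊆ 1-110,11-10
E = {-1010, 00100, 011-1, 1-110, 100-1, 1000-}

6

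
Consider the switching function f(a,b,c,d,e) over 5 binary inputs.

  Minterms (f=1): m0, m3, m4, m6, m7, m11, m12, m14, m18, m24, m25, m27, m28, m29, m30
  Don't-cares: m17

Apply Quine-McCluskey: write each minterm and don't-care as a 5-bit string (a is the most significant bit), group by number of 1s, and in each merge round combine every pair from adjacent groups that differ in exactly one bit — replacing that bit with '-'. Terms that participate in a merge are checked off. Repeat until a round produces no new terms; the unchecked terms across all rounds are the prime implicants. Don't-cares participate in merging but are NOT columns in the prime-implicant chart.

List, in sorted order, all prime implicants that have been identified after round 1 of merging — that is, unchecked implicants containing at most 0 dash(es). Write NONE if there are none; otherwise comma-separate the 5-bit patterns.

10010

[col 0] 00000*, 00011*, 00100*, 00110*, 00111*, 01011*, 01100*, 01110*, 10001*, 10010, 11000*, 11001*, 11011*, 11100*, 11101*, 11110*
[col 1] -1011, -1100*, -1110*, 0-011, 0-100*, 0-110*, 00-00, 00-11, 001-0*, 0011-, 011-0*, 1-001, 11-00*, 11-01*, 110-1, 1100-*, 111-0*, 1110-*
[col 2] -11-0, 0-1-0, 11-0-
Prime implicants: -1011, -11-0, 0-011, 0-1-0, 00-00, 00-11, 0011-, 1-001, 10010, 11-0-, 110-1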